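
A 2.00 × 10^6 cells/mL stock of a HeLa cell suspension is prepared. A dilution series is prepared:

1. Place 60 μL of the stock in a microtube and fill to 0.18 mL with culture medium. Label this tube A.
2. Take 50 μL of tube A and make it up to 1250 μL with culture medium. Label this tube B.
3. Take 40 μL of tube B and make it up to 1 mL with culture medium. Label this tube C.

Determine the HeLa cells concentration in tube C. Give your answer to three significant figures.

1.07 × 10^3 cells/mL

Step 1: 60 μL brought to 0.18 mL → factor 180/60 = 3
Step 2: 50 μL brought to 1250 μL → factor 1250/50 = 25
Step 3: 40 μL brought to 1 mL → factor 1000/40 = 25
Overall dilution factor = 3 × 25 × 25 = 1875
Final = 2.00 × 10^6 cells/mL / 1875 = 1.07 × 10^3 cells/mL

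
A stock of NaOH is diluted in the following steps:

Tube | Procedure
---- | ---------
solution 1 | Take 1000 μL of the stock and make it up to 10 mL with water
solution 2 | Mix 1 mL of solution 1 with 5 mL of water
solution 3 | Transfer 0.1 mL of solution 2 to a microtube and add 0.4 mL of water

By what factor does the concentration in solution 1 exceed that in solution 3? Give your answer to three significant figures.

30.0

Step 1: 1000 μL brought to 10 mL → factor 10000/1000 = 10
Step 2: 1 mL + 5 mL = 6 mL total → factor 6/1 = 6
Step 3: 0.1 mL + 0.4 mL = 0.5 mL total → factor 0.5/0.1 = 5
Dilution factor to solution 1 = 10; to solution 3 = 300
[solution 1]/[solution 3] = (factor to solution 3)/(factor to solution 1) = 300/10 = 30.0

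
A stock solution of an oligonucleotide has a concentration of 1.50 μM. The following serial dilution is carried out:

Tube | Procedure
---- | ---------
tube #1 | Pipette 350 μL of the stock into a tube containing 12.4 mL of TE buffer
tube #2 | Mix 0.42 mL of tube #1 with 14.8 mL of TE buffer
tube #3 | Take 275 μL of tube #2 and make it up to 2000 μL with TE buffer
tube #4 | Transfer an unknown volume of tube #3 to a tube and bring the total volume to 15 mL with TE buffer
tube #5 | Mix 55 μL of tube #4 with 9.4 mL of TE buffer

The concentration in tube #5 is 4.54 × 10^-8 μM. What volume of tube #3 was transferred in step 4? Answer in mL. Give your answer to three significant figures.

0.749 mL

Step 1: 350 μL + 12.4 mL = 12750 μL total → factor 12750/350 = 36.429
Step 2: 0.42 mL + 14.8 mL = 15.22 mL total → factor 15.22/0.42 = 36.238
Step 3: 275 μL brought to 2000 μL → factor 2000/275 = 7.2727
Step 4: v brought to 15 mL → factor = 15 mL/v
Step 5: 55 μL + 9.4 mL = 9455 μL total → factor 9455/55 = 171.91
Product of known-step factors = 1.6505 × 10^6
Overall factor = 1.50 μM / (4.54 × 10^-8 μM) = 3.304 × 10^7
Step-4 factor = 3.304 × 10^7 / 1.6505 × 10^6 = 20.019
v = 15 mL / 20.019 = 0.749 mL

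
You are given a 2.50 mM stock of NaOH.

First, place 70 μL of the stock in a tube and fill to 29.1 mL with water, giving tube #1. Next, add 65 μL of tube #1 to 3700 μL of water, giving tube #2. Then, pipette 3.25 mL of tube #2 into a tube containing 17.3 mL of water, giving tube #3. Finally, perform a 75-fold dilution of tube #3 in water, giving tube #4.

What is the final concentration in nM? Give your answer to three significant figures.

Step 1: 70 μL brought to 29.1 mL → factor 29100/70 = 415.71
Step 2: 65 μL + 3700 μL = 3765 μL total → factor 3765/65 = 57.923
Step 3: 3.25 mL + 17.3 mL = 20.55 mL total → factor 20.55/3.25 = 6.3231
Step 4: 75-fold → factor 75
Overall dilution factor = 415.71 × 57.923 × 6.3231 × 75 = 1.1419 × 10^7
Final = 2.50 mM / 1.1419 × 10^7 = 2.189 × 10^-7 mM = 0.219 nM

0.219 nM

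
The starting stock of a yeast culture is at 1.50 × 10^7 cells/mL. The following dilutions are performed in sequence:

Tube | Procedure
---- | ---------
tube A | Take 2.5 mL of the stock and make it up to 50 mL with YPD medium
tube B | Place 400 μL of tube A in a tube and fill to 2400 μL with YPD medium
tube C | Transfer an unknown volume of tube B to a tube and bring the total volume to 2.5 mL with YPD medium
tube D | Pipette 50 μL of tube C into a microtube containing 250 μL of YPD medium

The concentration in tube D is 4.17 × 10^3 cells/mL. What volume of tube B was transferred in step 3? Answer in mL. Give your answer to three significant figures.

Step 1: 2.5 mL brought to 50 mL → factor 50/2.5 = 20
Step 2: 400 μL brought to 2400 μL → factor 2400/400 = 6
Step 3: v brought to 2.5 mL → factor = 2.5 mL/v
Step 4: 50 μL + 250 μL = 300 μL total → factor 300/50 = 6
Product of known-step factors = 720
Overall factor = 1.50 × 10^7 cells/mL / (4.17 × 10^3 cells/mL) = 3597.1
Step-3 factor = 3597.1 / 720 = 4.996
v = 2.5 mL / 4.996 = 0.500 mL

0.500 mL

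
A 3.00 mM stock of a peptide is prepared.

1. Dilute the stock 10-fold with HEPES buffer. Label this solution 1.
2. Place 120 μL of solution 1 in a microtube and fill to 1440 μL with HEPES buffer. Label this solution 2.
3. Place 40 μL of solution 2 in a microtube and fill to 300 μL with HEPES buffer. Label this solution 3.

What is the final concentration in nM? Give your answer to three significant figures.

Step 1: 10-fold → factor 10
Step 2: 120 μL brought to 1440 μL → factor 1440/120 = 12
Step 3: 40 μL brought to 300 μL → factor 300/40 = 7.5
Overall dilution factor = 10 × 12 × 7.5 = 900
Final = 3.00 mM / 900 = 0.003333 mM = 3.33 × 10^3 nM

3.33 × 10^3 nM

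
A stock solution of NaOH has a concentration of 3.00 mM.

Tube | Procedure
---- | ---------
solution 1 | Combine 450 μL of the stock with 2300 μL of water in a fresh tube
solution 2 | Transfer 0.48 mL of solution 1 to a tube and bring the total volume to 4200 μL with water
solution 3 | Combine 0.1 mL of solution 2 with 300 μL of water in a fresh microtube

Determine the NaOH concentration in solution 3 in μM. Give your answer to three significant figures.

14.0 μM

Step 1: 450 μL + 2300 μL = 2750 μL total → factor 2750/450 = 6.1111
Step 2: 0.48 mL brought to 4200 μL → factor 4.2/0.48 = 8.75
Step 3: 0.1 mL + 300 μL = 0.4 mL total → factor 0.4/0.1 = 4
Overall dilution factor = 6.1111 × 8.75 × 4 = 213.89
Final = 3.00 mM / 213.89 = 0.01403 mM = 14.0 μM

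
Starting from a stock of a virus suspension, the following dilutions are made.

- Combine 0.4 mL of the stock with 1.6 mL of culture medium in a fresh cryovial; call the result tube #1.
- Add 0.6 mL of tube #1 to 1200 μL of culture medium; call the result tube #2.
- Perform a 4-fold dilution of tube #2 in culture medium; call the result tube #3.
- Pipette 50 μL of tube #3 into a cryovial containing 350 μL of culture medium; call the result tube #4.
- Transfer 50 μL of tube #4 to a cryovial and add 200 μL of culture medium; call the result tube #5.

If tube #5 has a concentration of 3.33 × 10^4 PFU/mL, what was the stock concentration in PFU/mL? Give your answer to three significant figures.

7.99 × 10^7 PFU/mL

Step 1: 0.4 mL + 1.6 mL = 2 mL total → factor 2/0.4 = 5
Step 2: 0.6 mL + 1200 μL = 1.8 mL total → factor 1.8/0.6 = 3
Step 3: 4-fold → factor 4
Step 4: 50 μL + 350 μL = 400 μL total → factor 400/50 = 8
Step 5: 50 μL + 200 μL = 250 μL total → factor 250/50 = 5
Overall dilution factor = 5 × 3 × 4 × 8 × 5 = 2400
Stock = 3.33 × 10^4 PFU/mL × 2400 = 7.99 × 10^7 PFU/mL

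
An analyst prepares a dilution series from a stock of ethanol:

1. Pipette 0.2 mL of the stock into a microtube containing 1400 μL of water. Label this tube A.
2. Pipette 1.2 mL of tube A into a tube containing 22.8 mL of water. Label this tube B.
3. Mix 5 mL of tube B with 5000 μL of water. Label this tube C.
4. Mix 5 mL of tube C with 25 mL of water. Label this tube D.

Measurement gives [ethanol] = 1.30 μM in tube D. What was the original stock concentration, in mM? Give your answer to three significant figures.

Step 1: 0.2 mL + 1400 μL = 1.6 mL total → factor 1.6/0.2 = 8
Step 2: 1.2 mL + 22.8 mL = 24 mL total → factor 24/1.2 = 20
Step 3: 5 mL + 5000 μL = 10 mL total → factor 10/5 = 2
Step 4: 5 mL + 25 mL = 30 mL total → factor 30/5 = 6
Overall dilution factor = 8 × 20 × 2 × 6 = 1920
Stock = 1.30 μM × 1920 = 2496 μM = 2.50 mM

2.50 mM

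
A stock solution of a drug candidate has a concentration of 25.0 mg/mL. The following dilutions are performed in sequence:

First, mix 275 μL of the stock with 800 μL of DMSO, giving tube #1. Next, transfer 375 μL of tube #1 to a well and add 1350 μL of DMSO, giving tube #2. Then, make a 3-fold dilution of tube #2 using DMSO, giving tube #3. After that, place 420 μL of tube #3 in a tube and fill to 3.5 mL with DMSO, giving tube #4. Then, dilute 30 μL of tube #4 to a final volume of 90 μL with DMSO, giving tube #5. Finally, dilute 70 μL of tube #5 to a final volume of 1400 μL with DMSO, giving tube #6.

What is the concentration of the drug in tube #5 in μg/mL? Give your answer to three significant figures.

Step 1: 275 μL + 800 μL = 1075 μL total → factor 1075/275 = 3.9091
Step 2: 375 μL + 1350 μL = 1725 μL total → factor 1725/375 = 4.6
Step 3: 3-fold → factor 3
Step 4: 420 μL brought to 3.5 mL → factor 3500/420 = 8.3333
Step 5: 30 μL brought to 90 μL → factor 90/30 = 3
Dilution factor through tube #5 = 3.9091 × 4.6 × 3 × 8.3333 × 3 = 1348.6
[tube #5] = 25.0 mg/mL / 1348.6 = 0.01854 mg/mL = 18.5 μg/mL

18.5 μg/mL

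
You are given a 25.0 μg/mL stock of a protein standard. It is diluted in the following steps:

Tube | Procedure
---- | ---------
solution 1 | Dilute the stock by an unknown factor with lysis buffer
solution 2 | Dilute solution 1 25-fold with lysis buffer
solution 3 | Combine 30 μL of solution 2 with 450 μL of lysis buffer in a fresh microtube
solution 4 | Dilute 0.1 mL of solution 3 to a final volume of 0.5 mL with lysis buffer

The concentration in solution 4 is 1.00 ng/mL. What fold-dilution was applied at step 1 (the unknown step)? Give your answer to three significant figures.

12.5-fold

Step 1: unknown factor x
Step 2: 25-fold → factor 25
Step 3: 30 μL + 450 μL = 480 μL total → factor 480/30 = 16
Step 4: 0.1 mL brought to 0.5 mL → factor 0.5/0.1 = 5
Product of known-step factors = 2000
Overall factor = 25.0 μg/mL / (1.00 ng/mL) = 25000
x = 25000 / 2000 = 12.5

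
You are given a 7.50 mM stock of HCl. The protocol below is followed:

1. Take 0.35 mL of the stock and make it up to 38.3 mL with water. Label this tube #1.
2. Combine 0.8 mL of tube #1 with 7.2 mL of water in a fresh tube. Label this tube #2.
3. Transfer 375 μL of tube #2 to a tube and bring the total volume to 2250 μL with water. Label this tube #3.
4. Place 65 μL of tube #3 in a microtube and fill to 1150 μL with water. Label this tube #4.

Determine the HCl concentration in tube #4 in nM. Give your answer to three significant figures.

Step 1: 0.35 mL brought to 38.3 mL → factor 38.3/0.35 = 109.43
Step 2: 0.8 mL + 7.2 mL = 8 mL total → factor 8/0.8 = 10
Step 3: 375 μL brought to 2250 μL → factor 2250/375 = 6
Step 4: 65 μL brought to 1150 μL → factor 1150/65 = 17.692
Overall dilution factor = 109.43 × 10 × 6 × 17.692 = 1.1616 × 10^5
Final = 7.50 mM / 1.1616 × 10^5 = 6.456 × 10^-5 mM = 64.6 nM

64.6 nM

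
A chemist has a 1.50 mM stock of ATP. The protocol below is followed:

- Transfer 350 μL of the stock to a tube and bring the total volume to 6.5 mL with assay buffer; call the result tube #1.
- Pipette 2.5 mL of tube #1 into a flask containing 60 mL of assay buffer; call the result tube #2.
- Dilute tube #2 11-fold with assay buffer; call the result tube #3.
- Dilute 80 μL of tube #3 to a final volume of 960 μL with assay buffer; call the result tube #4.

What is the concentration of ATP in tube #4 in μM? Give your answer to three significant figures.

Step 1: 350 μL brought to 6.5 mL → factor 6500/350 = 18.571
Step 2: 2.5 mL + 60 mL = 62.5 mL total → factor 62.5/2.5 = 25
Step 3: 11-fold → factor 11
Step 4: 80 μL brought to 960 μL → factor 960/80 = 12
Overall dilution factor = 18.571 × 25 × 11 × 12 = 61286
Final = 1.50 mM / 61286 = 2.448 × 10^-5 mM = 0.0245 μM

0.0245 μM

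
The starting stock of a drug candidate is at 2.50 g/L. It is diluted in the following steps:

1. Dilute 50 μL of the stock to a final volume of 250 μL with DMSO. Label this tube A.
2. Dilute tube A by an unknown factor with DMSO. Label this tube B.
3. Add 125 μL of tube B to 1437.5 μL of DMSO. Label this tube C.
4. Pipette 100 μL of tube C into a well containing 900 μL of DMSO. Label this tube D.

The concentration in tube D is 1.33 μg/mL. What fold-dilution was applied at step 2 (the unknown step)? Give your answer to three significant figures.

Step 1: 50 μL brought to 250 μL → factor 250/50 = 5
Step 2: unknown factor x
Step 3: 125 μL + 1437.5 μL = 1562.5 μL total → factor 1562.5/125 = 12.5
Step 4: 100 μL + 900 μL = 1000 μL total → factor 1000/100 = 10
Product of known-step factors = 625
Overall factor = 2.50 g/L / (1.33 μg/mL) = 1879.7
x = 1879.7 / 625 = 3.01

3.01-fold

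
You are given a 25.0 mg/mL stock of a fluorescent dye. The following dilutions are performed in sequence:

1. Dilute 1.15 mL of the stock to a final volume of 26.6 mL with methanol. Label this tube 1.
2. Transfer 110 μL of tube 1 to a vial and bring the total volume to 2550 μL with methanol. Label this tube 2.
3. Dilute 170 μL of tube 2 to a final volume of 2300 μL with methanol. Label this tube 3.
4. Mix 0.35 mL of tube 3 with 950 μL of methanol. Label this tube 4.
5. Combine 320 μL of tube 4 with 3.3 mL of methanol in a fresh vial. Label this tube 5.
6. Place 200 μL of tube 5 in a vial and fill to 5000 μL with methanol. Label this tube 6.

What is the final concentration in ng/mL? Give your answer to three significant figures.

3.28 ng/mL

Step 1: 1.15 mL brought to 26.6 mL → factor 26.6/1.15 = 23.13
Step 2: 110 μL brought to 2550 μL → factor 2550/110 = 23.182
Step 3: 170 μL brought to 2300 μL → factor 2300/170 = 13.529
Step 4: 0.35 mL + 950 μL = 1.3 mL total → factor 1.3/0.35 = 3.7143
Step 5: 320 μL + 3.3 mL = 3620 μL total → factor 3620/320 = 11.312
Step 6: 200 μL brought to 5000 μL → factor 5000/200 = 25
Overall dilution factor = 23.13 × 23.182 × 13.529 × 3.7143 × 11.312 × 25 = 7.6205 × 10^6
Final = 25.0 mg/mL / 7.6205 × 10^6 = 3.281 × 10^-6 mg/mL = 3.28 ng/mL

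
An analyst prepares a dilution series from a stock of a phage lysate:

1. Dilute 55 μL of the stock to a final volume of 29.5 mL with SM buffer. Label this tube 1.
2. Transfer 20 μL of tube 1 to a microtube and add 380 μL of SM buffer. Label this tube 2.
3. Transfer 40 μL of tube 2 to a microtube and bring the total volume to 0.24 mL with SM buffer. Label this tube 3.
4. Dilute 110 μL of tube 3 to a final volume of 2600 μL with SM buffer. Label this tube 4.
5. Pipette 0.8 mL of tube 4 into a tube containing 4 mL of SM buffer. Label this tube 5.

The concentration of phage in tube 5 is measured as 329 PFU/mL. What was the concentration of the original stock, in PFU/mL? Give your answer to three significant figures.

3.00 × 10^9 PFU/mL

Step 1: 55 μL brought to 29.5 mL → factor 29500/55 = 536.36
Step 2: 20 μL + 380 μL = 400 μL total → factor 400/20 = 20
Step 3: 40 μL brought to 0.24 mL → factor 240/40 = 6
Step 4: 110 μL brought to 2600 μL → factor 2600/110 = 23.636
Step 5: 0.8 mL + 4 mL = 4.8 mL total → factor 4.8/0.8 = 6
Overall dilution factor = 536.36 × 20 × 6 × 23.636 × 6 = 9.1279 × 10^6
Stock = 329 PFU/mL × 9.1279 × 10^6 = 3.00 × 10^9 PFU/mL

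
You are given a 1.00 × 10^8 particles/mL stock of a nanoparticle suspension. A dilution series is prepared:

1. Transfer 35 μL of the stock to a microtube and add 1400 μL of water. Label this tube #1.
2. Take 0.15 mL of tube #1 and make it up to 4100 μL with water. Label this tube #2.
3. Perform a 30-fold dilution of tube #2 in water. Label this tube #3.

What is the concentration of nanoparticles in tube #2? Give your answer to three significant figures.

8.92 × 10^4 particles/mL

Step 1: 35 μL + 1400 μL = 1435 μL total → factor 1435/35 = 41
Step 2: 0.15 mL brought to 4100 μL → factor 4.1/0.15 = 27.333
Dilution factor through tube #2 = 41 × 27.333 = 1120.7
[tube #2] = 1.00 × 10^8 particles/mL / 1120.7 = 8.92 × 10^4 particles/mL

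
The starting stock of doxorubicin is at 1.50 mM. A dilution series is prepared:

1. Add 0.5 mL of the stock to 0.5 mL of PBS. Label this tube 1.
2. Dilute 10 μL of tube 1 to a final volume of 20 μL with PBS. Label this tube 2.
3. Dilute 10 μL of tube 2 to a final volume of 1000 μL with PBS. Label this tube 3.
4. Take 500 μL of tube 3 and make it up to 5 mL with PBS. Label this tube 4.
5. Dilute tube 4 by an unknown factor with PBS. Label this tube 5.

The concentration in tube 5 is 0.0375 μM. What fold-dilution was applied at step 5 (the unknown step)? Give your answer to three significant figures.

10.0-fold

Step 1: 0.5 mL + 0.5 mL = 1 mL total → factor 1/0.5 = 2
Step 2: 10 μL brought to 20 μL → factor 20/10 = 2
Step 3: 10 μL brought to 1000 μL → factor 1000/10 = 100
Step 4: 500 μL brought to 5 mL → factor 5000/500 = 10
Step 5: unknown factor x
Product of known-step factors = 4000
Overall factor = 1.50 mM / (0.0375 μM) = 40000
x = 40000 / 4000 = 10.0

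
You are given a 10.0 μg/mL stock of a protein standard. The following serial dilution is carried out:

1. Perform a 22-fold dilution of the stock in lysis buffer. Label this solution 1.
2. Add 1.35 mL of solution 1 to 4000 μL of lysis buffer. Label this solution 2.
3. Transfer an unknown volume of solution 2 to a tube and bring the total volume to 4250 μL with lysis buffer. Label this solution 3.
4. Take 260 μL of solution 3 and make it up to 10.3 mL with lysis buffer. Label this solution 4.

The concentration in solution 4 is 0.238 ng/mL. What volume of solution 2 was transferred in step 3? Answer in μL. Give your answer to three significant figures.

349 μL

Step 1: 22-fold → factor 22
Step 2: 1.35 mL + 4000 μL = 5.35 mL total → factor 5.35/1.35 = 3.963
Step 3: v brought to 4250 μL → factor = 4250 μL/v
Step 4: 260 μL brought to 10.3 mL → factor 10300/260 = 39.615
Product of known-step factors = 3453.9
Overall factor = 10.0 μg/mL / (0.238 ng/mL) = 42017
Step-3 factor = 42017 / 3453.9 = 12.165
v = 4250 μL / 12.165 = 349 μL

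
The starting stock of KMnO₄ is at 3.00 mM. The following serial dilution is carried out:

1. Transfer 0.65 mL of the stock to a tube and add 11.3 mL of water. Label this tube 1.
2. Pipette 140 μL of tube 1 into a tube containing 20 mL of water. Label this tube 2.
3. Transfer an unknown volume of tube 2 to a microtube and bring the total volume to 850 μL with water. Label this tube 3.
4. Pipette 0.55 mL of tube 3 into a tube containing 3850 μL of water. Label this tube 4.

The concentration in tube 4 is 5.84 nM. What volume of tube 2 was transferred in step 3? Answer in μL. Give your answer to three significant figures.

Step 1: 0.65 mL + 11.3 mL = 11.95 mL total → factor 11.95/0.65 = 18.385
Step 2: 140 μL + 20 mL = 20140 μL total → factor 20140/140 = 143.86
Step 3: v brought to 850 μL → factor = 850 μL/v
Step 4: 0.55 mL + 3850 μL = 4.4 mL total → factor 4.4/0.55 = 8
Product of known-step factors = 21158
Overall factor = 3.00 mM / (5.84 nM) = 5.137 × 10^5
Step-3 factor = 5.137 × 10^5 / 21158 = 24.279
v = 850 μL / 24.279 = 35.0 μL

35.0 μL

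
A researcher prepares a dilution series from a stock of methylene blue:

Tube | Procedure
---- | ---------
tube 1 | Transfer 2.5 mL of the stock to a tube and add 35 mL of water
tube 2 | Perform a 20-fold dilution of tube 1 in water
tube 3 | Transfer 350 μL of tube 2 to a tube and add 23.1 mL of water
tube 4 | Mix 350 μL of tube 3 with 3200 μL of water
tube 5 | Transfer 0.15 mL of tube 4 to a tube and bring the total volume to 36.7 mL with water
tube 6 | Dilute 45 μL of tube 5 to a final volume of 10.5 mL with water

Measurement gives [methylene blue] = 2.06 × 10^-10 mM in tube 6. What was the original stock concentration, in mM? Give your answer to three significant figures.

Step 1: 2.5 mL + 35 mL = 37.5 mL total → factor 37.5/2.5 = 15
Step 2: 20-fold → factor 20
Step 3: 350 μL + 23.1 mL = 23450 μL total → factor 23450/350 = 67
Step 4: 350 μL + 3200 μL = 3550 μL total → factor 3550/350 = 10.143
Step 5: 0.15 mL brought to 36.7 mL → factor 36.7/0.15 = 244.67
Step 6: 45 μL brought to 10.5 mL → factor 10500/45 = 233.33
Overall dilution factor = 15 × 20 × 67 × 10.143 × 244.67 × 233.33 = 1.1639 × 10^10
Stock = 2.06 × 10^-10 mM × 1.1639 × 10^10 = 2.40 mM

2.40 mM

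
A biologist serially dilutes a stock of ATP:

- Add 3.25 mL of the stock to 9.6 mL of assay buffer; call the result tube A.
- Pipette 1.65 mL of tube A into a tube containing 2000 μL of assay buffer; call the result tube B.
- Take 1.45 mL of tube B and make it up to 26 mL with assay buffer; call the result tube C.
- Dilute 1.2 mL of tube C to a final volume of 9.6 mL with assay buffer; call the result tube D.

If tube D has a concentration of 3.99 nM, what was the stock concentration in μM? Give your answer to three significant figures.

Step 1: 3.25 mL + 9.6 mL = 12.85 mL total → factor 12.85/3.25 = 3.9538
Step 2: 1.65 mL + 2000 μL = 3.65 mL total → factor 3.65/1.65 = 2.2121
Step 3: 1.45 mL brought to 26 mL → factor 26/1.45 = 17.931
Step 4: 1.2 mL brought to 9.6 mL → factor 9.6/1.2 = 8
Overall dilution factor = 3.9538 × 2.2121 × 17.931 × 8 = 1254.7
Stock = 3.99 nM × 1254.7 = 5006 nM = 5.01 μM

5.01 μM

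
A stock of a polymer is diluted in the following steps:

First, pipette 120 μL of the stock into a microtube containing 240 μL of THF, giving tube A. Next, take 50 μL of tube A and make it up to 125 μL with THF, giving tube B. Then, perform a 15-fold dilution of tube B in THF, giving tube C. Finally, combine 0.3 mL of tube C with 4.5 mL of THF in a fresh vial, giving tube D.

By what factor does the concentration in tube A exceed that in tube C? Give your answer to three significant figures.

Step 1: 120 μL + 240 μL = 360 μL total → factor 360/120 = 3
Step 2: 50 μL brought to 125 μL → factor 125/50 = 2.5
Step 3: 15-fold → factor 15
Dilution factor to tube A = 3; to tube C = 112.5
[tube A]/[tube C] = (factor to tube C)/(factor to tube A) = 112.5/3 = 37.5

37.5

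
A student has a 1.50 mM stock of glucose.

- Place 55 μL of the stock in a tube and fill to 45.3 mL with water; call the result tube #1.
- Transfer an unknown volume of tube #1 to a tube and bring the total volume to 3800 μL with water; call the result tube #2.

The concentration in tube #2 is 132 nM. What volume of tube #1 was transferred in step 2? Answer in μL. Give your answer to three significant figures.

275 μL

Step 1: 55 μL brought to 45.3 mL → factor 45300/55 = 823.64
Step 2: v brought to 3800 μL → factor = 3800 μL/v
Product of known-step factors = 823.64
Overall factor = 1.50 mM / (132 nM) = 11364
Step-2 factor = 11364 / 823.64 = 13.797
v = 3800 μL / 13.797 = 275 μL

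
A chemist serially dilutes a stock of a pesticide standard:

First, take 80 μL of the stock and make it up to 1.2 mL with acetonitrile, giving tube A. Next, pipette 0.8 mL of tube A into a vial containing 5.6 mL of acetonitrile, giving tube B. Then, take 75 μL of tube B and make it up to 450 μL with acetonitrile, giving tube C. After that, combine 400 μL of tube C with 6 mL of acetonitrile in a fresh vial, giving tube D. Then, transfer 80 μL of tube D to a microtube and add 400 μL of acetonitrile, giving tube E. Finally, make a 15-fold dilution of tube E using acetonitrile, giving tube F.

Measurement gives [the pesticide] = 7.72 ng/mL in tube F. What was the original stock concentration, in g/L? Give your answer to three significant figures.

8.00 g/L

Step 1: 80 μL brought to 1.2 mL → factor 1200/80 = 15
Step 2: 0.8 mL + 5.6 mL = 6.4 mL total → factor 6.4/0.8 = 8
Step 3: 75 μL brought to 450 μL → factor 450/75 = 6
Step 4: 400 μL + 6 mL = 6400 μL total → factor 6400/400 = 16
Step 5: 80 μL + 400 μL = 480 μL total → factor 480/80 = 6
Step 6: 15-fold → factor 15
Overall dilution factor = 15 × 8 × 6 × 16 × 6 × 15 = 1.0368 × 10^6
Stock = 7.72 ng/mL × 1.0368 × 10^6 = 8.004 × 10^6 ng/mL = 8.00 g/L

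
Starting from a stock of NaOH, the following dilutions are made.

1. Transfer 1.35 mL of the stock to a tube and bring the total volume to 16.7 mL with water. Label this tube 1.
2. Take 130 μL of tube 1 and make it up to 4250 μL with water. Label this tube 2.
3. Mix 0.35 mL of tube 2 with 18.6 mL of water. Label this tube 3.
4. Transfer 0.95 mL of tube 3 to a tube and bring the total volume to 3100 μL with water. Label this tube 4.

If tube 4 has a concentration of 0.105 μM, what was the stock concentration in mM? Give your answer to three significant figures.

7.50 mM

Step 1: 1.35 mL brought to 16.7 mL → factor 16.7/1.35 = 12.37
Step 2: 130 μL brought to 4250 μL → factor 4250/130 = 32.692
Step 3: 0.35 mL + 18.6 mL = 18.95 mL total → factor 18.95/0.35 = 54.143
Step 4: 0.95 mL brought to 3100 μL → factor 3.1/0.95 = 3.2632
Overall dilution factor = 12.37 × 32.692 × 54.143 × 3.2632 = 71451
Stock = 0.105 μM × 71451 = 7502 μM = 7.50 mM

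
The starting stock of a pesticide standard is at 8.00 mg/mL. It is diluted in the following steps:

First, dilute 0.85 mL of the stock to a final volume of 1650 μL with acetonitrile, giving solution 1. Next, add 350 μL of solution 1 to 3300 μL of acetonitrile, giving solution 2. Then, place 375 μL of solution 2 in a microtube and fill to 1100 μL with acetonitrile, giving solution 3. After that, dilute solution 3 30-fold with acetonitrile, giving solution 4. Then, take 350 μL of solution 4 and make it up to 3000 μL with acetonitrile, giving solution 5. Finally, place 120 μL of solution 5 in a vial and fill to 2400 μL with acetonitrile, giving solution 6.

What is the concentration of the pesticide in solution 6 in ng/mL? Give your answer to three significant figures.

26.2 ng/mL

Step 1: 0.85 mL brought to 1650 μL → factor 1.65/0.85 = 1.9412
Step 2: 350 μL + 3300 μL = 3650 μL total → factor 3650/350 = 10.429
Step 3: 375 μL brought to 1100 μL → factor 1100/375 = 2.9333
Step 4: 30-fold → factor 30
Step 5: 350 μL brought to 3000 μL → factor 3000/350 = 8.5714
Step 6: 120 μL brought to 2400 μL → factor 2400/120 = 20
Overall dilution factor = 1.9412 × 10.429 × 2.9333 × 30 × 8.5714 × 20 = 3.0539 × 10^5
Final = 8.00 mg/mL / 3.0539 × 10^5 = 2.620 × 10^-5 mg/mL = 26.2 ng/mL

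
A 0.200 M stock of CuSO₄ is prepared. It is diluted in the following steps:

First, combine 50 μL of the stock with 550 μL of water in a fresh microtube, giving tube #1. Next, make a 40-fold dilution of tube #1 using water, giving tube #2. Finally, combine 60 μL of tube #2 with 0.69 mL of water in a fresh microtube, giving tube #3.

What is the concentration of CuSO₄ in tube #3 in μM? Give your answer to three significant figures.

Step 1: 50 μL + 550 μL = 600 μL total → factor 600/50 = 12
Step 2: 40-fold → factor 40
Step 3: 60 μL + 0.69 mL = 750 μL total → factor 750/60 = 12.5
Overall dilution factor = 12 × 40 × 12.5 = 6000
Final = 0.200 M / 6000 = 3.333 × 10^-5 M = 33.3 μM

33.3 μM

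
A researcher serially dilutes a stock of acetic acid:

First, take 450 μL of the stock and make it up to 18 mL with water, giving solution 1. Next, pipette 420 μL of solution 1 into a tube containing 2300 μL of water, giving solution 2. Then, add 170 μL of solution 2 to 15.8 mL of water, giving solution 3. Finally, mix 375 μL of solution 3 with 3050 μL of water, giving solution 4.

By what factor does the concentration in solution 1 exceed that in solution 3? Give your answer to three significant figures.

Step 1: 450 μL brought to 18 mL → factor 18000/450 = 40
Step 2: 420 μL + 2300 μL = 2720 μL total → factor 2720/420 = 6.4762
Step 3: 170 μL + 15.8 mL = 15970 μL total → factor 15970/170 = 93.941
Dilution factor to solution 1 = 40; to solution 3 = 24335
[solution 1]/[solution 3] = (factor to solution 3)/(factor to solution 1) = 24335/40 = 608

608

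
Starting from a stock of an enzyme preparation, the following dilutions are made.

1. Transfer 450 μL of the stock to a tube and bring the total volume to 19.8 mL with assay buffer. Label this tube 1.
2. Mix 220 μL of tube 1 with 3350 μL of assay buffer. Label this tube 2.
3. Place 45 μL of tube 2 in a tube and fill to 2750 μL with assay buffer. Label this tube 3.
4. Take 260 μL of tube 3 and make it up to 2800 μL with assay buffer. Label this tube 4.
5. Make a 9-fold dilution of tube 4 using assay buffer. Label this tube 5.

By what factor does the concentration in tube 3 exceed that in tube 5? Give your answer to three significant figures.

96.9

Step 1: 450 μL brought to 19.8 mL → factor 19800/450 = 44
Step 2: 220 μL + 3350 μL = 3570 μL total → factor 3570/220 = 16.227
Step 3: 45 μL brought to 2750 μL → factor 2750/45 = 61.111
Step 4: 260 μL brought to 2800 μL → factor 2800/260 = 10.769
Step 5: 9-fold → factor 9
Dilution factor to tube 3 = 43633; to tube 5 = 4.2291 × 10^6
[tube 3]/[tube 5] = (factor to tube 5)/(factor to tube 3) = 4.2291 × 10^6/43633 = 96.9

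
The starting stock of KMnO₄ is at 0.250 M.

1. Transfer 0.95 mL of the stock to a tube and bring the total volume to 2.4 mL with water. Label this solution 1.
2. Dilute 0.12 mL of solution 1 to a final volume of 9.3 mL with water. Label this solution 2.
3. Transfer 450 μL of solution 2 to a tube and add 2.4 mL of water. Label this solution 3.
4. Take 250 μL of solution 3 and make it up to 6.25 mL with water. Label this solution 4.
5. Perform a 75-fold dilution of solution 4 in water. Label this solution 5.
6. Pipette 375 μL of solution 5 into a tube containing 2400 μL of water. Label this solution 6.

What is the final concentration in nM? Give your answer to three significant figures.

14.5 nM

Step 1: 0.95 mL brought to 2.4 mL → factor 2.4/0.95 = 2.5263
Step 2: 0.12 mL brought to 9.3 mL → factor 9.3/0.12 = 77.5
Step 3: 450 μL + 2.4 mL = 2850 μL total → factor 2850/450 = 6.3333
Step 4: 250 μL brought to 6.25 mL → factor 6250/250 = 25
Step 5: 75-fold → factor 75
Step 6: 375 μL + 2400 μL = 2775 μL total → factor 2775/375 = 7.4
Overall dilution factor = 2.5263 × 77.5 × 6.3333 × 25 × 75 × 7.4 = 1.7205 × 10^7
Final = 0.250 M / 1.7205 × 10^7 = 1.453 × 10^-8 M = 14.5 nM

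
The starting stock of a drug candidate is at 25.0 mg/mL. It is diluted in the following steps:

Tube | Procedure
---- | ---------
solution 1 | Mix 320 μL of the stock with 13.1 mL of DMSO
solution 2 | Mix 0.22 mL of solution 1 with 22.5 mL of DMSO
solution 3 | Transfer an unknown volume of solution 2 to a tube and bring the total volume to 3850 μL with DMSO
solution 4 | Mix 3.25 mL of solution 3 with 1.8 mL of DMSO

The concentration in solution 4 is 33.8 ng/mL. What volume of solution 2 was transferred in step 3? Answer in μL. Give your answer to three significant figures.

35.0 μL

Step 1: 320 μL + 13.1 mL = 13420 μL total → factor 13420/320 = 41.938
Step 2: 0.22 mL + 22.5 mL = 22.72 mL total → factor 22.72/0.22 = 103.27
Step 3: v brought to 3850 μL → factor = 3850 μL/v
Step 4: 3.25 mL + 1.8 mL = 5.05 mL total → factor 5.05/3.25 = 1.5538
Product of known-step factors = 6729.7
Overall factor = 25.0 mg/mL / (33.8 ng/mL) = 7.3964 × 10^5
Step-3 factor = 7.3964 × 10^5 / 6729.7 = 109.91
v = 3850 μL / 109.91 = 35.0 μL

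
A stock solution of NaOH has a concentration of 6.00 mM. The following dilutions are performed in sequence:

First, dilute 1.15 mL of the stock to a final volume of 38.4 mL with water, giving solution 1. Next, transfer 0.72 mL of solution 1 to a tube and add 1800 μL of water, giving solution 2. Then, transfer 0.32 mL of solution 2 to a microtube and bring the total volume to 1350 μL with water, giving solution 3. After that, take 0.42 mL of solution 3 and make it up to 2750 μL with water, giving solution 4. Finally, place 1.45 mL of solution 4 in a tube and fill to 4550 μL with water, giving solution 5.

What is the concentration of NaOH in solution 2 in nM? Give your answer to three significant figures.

Step 1: 1.15 mL brought to 38.4 mL → factor 38.4/1.15 = 33.391
Step 2: 0.72 mL + 1800 μL = 2.52 mL total → factor 2.52/0.72 = 3.5
Dilution factor through solution 2 = 33.391 × 3.5 = 116.87
[solution 2] = 6.00 mM / 116.87 = 0.05134 mM = 5.13 × 10^4 nM

5.13 × 10^4 nM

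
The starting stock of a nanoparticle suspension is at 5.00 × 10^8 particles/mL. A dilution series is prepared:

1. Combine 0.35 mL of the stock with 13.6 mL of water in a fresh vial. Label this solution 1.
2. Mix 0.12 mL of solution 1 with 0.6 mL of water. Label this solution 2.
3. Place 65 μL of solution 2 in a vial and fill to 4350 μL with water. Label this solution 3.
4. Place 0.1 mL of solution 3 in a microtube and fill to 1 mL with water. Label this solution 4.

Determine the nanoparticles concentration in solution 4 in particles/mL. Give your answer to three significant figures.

3.12 × 10^3 particles/mL

Step 1: 0.35 mL + 13.6 mL = 13.95 mL total → factor 13.95/0.35 = 39.857
Step 2: 0.12 mL + 0.6 mL = 0.72 mL total → factor 0.72/0.12 = 6
Step 3: 65 μL brought to 4350 μL → factor 4350/65 = 66.923
Step 4: 0.1 mL brought to 1 mL → factor 1/0.1 = 10
Overall dilution factor = 39.857 × 6 × 66.923 × 10 = 1.6004 × 10^5
Final = 5.00 × 10^8 particles/mL / 1.6004 × 10^5 = 3.12 × 10^3 particles/mL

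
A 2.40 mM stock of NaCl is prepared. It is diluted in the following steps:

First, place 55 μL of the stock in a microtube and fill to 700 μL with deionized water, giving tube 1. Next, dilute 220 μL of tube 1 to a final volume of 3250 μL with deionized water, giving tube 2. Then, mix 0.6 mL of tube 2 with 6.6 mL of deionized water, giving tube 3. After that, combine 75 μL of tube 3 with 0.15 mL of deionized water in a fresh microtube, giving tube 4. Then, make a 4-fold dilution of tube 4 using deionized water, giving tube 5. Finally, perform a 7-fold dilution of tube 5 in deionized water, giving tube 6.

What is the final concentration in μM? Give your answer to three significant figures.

Step 1: 55 μL brought to 700 μL → factor 700/55 = 12.727
Step 2: 220 μL brought to 3250 μL → factor 3250/220 = 14.773
Step 3: 0.6 mL + 6.6 mL = 7.2 mL total → factor 7.2/0.6 = 12
Step 4: 75 μL + 0.15 mL = 225 μL total → factor 225/75 = 3
Step 5: 4-fold → factor 4
Step 6: 7-fold → factor 7
Overall dilution factor = 12.727 × 14.773 × 12 × 3 × 4 × 7 = 1.8952 × 10^5
Final = 2.40 mM / 1.8952 × 10^5 = 1.266 × 10^-5 mM = 0.0127 μM

0.0127 μM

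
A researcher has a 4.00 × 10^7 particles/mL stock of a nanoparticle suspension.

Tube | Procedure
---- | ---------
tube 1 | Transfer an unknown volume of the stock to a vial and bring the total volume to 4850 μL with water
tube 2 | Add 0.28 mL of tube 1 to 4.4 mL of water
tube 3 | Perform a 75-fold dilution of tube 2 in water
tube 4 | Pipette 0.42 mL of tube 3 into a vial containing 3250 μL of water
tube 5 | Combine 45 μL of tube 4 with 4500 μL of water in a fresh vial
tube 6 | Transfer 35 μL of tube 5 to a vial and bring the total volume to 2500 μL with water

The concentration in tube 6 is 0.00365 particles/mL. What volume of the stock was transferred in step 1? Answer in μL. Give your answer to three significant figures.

Step 1: v brought to 4850 μL → factor = 4850 μL/v
Step 2: 0.28 mL + 4.4 mL = 4.68 mL total → factor 4.68/0.28 = 16.714
Step 3: 75-fold → factor 75
Step 4: 0.42 mL + 3250 μL = 3.67 mL total → factor 3.67/0.42 = 8.7381
Step 5: 45 μL + 4500 μL = 4545 μL total → factor 4545/45 = 101
Step 6: 35 μL brought to 2500 μL → factor 2500/35 = 71.429
Product of known-step factors = 7.9024 × 10^7
Overall factor = 4.00 × 10^7 particles/mL / (0.00365 particles/mL) = 1.0959 × 10^10
Step-1 factor = 1.0959 × 10^10 / 7.9024 × 10^7 = 138.68
v = 4850 μL / 138.68 = 35.0 μL

35.0 μL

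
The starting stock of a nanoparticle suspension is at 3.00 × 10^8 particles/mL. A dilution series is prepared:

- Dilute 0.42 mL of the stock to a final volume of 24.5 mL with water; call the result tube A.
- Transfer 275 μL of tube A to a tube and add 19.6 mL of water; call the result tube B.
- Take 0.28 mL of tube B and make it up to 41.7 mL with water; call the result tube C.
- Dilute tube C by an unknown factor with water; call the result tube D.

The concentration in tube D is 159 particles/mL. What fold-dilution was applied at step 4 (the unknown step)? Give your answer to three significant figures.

3.01-fold

Step 1: 0.42 mL brought to 24.5 mL → factor 24.5/0.42 = 58.333
Step 2: 275 μL + 19.6 mL = 19875 μL total → factor 19875/275 = 72.273
Step 3: 0.28 mL brought to 41.7 mL → factor 41.7/0.28 = 148.93
Step 4: unknown factor x
Product of known-step factors = 6.2787 × 10^5
Overall factor = 3.00 × 10^8 particles/mL / (159 particles/mL) = 1.8868 × 10^6
x = 1.8868 × 10^6 / 6.2787 × 10^5 = 3.01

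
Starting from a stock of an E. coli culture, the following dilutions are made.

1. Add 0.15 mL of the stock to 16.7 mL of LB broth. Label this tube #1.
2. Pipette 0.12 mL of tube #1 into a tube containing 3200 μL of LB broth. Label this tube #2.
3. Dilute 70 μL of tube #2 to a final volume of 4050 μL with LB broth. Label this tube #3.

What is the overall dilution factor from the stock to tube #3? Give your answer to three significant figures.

1.80 × 10^5

Step 1: 0.15 mL + 16.7 mL = 16.85 mL total → factor 16.85/0.15 = 112.33
Step 2: 0.12 mL + 3200 μL = 3.32 mL total → factor 3.32/0.12 = 27.667
Step 3: 70 μL brought to 4050 μL → factor 4050/70 = 57.857
Overall dilution factor = 112.33 × 27.667 × 57.857 = 1.7981 × 10^5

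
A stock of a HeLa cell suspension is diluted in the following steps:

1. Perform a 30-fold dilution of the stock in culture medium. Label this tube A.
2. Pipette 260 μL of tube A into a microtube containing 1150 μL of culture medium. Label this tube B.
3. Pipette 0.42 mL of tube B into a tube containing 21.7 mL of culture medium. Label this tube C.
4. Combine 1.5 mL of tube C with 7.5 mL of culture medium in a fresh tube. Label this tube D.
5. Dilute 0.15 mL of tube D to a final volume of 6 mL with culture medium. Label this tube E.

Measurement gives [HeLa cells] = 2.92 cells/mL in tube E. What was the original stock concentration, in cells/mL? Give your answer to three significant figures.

Step 1: 30-fold → factor 30
Step 2: 260 μL + 1150 μL = 1410 μL total → factor 1410/260 = 5.4231
Step 3: 0.42 mL + 21.7 mL = 22.12 mL total → factor 22.12/0.42 = 52.667
Step 4: 1.5 mL + 7.5 mL = 9 mL total → factor 9/1.5 = 6
Step 5: 0.15 mL brought to 6 mL → factor 6/0.15 = 40
Overall dilution factor = 30 × 5.4231 × 52.667 × 6 × 40 = 2.0564 × 10^6
Stock = 2.92 cells/mL × 2.0564 × 10^6 = 6.00 × 10^6 cells/mL

6.00 × 10^6 cells/mL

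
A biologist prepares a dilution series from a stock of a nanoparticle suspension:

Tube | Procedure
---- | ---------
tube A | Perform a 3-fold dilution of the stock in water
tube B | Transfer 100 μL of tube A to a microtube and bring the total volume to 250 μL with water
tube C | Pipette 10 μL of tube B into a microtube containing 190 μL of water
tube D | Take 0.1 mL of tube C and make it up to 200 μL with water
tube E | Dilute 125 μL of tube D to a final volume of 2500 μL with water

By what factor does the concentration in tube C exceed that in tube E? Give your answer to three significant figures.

40.0

Step 1: 3-fold → factor 3
Step 2: 100 μL brought to 250 μL → factor 250/100 = 2.5
Step 3: 10 μL + 190 μL = 200 μL total → factor 200/10 = 20
Step 4: 0.1 mL brought to 200 μL → factor 0.2/0.1 = 2
Step 5: 125 μL brought to 2500 μL → factor 2500/125 = 20
Dilution factor to tube C = 150; to tube E = 6000
[tube C]/[tube E] = (factor to tube E)/(factor to tube C) = 6000/150 = 40.0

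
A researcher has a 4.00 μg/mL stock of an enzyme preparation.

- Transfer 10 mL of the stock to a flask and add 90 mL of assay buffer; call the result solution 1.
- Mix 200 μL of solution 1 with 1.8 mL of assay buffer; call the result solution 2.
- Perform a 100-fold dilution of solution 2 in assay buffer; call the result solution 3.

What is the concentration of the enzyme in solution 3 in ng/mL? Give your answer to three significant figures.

0.400 ng/mL

Step 1: 10 mL + 90 mL = 100 mL total → factor 100/10 = 10
Step 2: 200 μL + 1.8 mL = 2000 μL total → factor 2000/200 = 10
Step 3: 100-fold → factor 100
Overall dilution factor = 10 × 10 × 100 = 10000
Final = 4.00 μg/mL / 10000 = 0.0004000 μg/mL = 0.400 ng/mL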